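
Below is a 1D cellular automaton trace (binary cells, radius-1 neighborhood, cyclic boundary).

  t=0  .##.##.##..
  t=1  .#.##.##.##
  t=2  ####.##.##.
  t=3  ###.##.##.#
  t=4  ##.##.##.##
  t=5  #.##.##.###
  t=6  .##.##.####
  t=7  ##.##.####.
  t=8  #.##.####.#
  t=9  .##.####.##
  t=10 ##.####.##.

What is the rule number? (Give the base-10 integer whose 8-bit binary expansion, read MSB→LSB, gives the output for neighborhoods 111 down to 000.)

  [7] ### => #  t=2,i=1
  [6] ##. => .  t=0,i=2
  [5] #.# => #  t=0,i=3
  [4] #.. => #  t=0,i=9
  [3] .## => #  t=0,i=1
  [2] .#. => #  t=1,i=1
  [1] ..# => .  t=0,i=0
  [0] ... => #  t=0,i=10
  bits 10111101 = 189

189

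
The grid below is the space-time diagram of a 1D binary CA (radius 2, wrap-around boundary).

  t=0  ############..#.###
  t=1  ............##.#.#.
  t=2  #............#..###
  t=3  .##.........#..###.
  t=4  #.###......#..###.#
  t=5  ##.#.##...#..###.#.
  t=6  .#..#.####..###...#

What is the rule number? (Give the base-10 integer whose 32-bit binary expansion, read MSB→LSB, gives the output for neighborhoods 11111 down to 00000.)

186645892

  nb #####: next=.  (t=0,i=0, bit31=0)
  nb ####.: next=.  (t=0,i=10, bit30=0)
  nb ###.#: next=.  (t=4,i=16, bit29=0)
  nb ###..: next=.  (t=0,i=11, bit28=0)
  nb ##.##: next=#  (t=4,i=1, bit27=1)
  nb ##.#.: next=.  (t=1,i=14, bit26=0)
  nb ##..#: next=#  (t=0,i=12, bit25=1)
  nb ##...: next=#  (t=2,i=1, bit24=1)
  nb #.###: next=.  (t=0,i=16, bit23=0)
  nb #.##.: next=.  (t=4,i=18, bit22=0)
  nb #.#.#: next=.  (t=1,i=15, bit21=0)
  nb #.#..: next=#  (t=1,i=17, bit20=1)
  nb #..##: next=#  (t=2,i=15, bit19=1)
  nb #..#.: next=#  (t=0,i=13, bit18=1)
  nb #...#: next=#  (t=5,i=8, bit17=1)
  nb #....: next=#  (t=1,i=0, bit16=1)
  nb .####: next=#  (t=0,i=17, bit15=1)
  nb .###.: next=#  (t=3,i=16, bit14=1)
  nb .##.#: next=#  (t=1,i=13, bit13=1)
  nb .##..: next=#  (t=3,i=2, bit12=1)
  nb .#.##: next=#  (t=0,i=15, bit11=1)
  nb .#.#.: next=#  (t=1,i=16, bit10=1)
  nb .#..#: next=.  (t=2,i=14, bit9=0)
  nb .#...: next=#  (t=1,i=18, bit8=1)
  nb ..###: next=#  (t=2,i=16, bit7=1)
  nb ..##.: next=.  (t=1,i=12, bit6=0)
  nb ..#.#: next=.  (t=0,i=14, bit5=0)
  nb ..#..: next=.  (t=2,i=13, bit4=0)
  nb ...##: next=.  (t=1,i=11, bit3=0)
  nb ...#.: next=#  (t=2,i=12, bit2=1)
  nb ....#: next=.  (t=1,i=10, bit1=0)
  nb .....: next=.  (t=1,i=1, bit0=0)
  bits 00001011000111111111110110000100 = 186645892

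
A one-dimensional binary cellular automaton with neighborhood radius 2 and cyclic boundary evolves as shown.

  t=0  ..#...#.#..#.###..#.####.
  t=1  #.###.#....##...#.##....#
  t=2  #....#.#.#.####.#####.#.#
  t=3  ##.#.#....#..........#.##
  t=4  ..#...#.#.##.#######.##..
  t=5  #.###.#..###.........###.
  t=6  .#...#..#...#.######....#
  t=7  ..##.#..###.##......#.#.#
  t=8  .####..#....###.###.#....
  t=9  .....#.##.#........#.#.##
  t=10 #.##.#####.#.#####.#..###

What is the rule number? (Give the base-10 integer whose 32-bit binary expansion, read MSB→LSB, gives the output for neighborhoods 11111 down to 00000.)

  [31] ##### => .  t=2,i=18
  [30] ####. => .  t=0,i=22
  [29] ###.# => .  t=1,i=4
  [28] ###.. => .  t=0,i=15
  [27] ##.## => .  t=1,i=1
  [26] ##.#. => #  t=1,i=5
  [25] ##..# => #  t=0,i=16
  [24] ##... => #  t=0,i=24
  [23] #.### => .  t=0,i=13
  [22] #.##. => #  t=1,i=18
  [21] #.#.# => .  t=2,i=7
  [20] #.#.. => .  t=0,i=8
  [19] #..## => #  t=5,i=8
  [18] #..#. => .  t=0,i=10
  [17] #...# => #  t=0,i=0
  [16] #.... => .  t=1,i=8
  [15] .#### => .  t=0,i=21
  [14] .###. => .  t=0,i=14
  [13] .##.# => #  t=1,i=0
  [12] .##.. => #  t=1,i=12
  [11] .#.## => #  t=0,i=12
  [10] .#.#. => .  t=0,i=7
  [9] .#..# => .  t=0,i=9
  [8] .#... => #  t=0,i=3
  [7] ..### => .  t=5,i=9
  [6] ..##. => #  t=1,i=11
  [5] ..#.# => #  t=0,i=6
  [4] ..#.. => #  t=0,i=2
  [3] ...## => .  t=1,i=10
  [2] ...#. => .  t=0,i=1
  [1] ....# => #  t=1,i=9
  [0] ..... => #  t=3,i=13
  bits 00000111010010100011100101110011 = 122304883

122304883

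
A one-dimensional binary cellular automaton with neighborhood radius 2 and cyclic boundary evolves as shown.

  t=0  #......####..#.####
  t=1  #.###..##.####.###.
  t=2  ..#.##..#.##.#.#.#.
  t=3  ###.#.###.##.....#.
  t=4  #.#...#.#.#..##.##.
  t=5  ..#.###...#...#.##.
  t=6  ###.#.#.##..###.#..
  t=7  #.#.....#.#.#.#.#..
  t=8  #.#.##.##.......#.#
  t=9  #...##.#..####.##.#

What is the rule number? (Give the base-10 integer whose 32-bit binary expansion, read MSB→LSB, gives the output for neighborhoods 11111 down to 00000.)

  #####|#  b31=1 t=0,i=17
  ####.|.  b30=0 t=0,i=9
  ###.#|#  b29=1 t=1,i=13
  ###..|#  b28=1 t=0,i=0
  ##.##|.  b27=0 t=1,i=9
  ##.#.|.  b26=0 t=1,i=18
  ##..#|#  b25=1 t=0,i=11
  ##...|.  b24=0 t=0,i=1
  #.###|#  b23=1 t=0,i=15
  #.##.|#  b22=1 t=2,i=4
  #.#.#|.  b21=0 t=1,i=0
  #.#..|#  b20=1 t=2,i=17
  #..##|.  b19=0 t=1,i=6
  #..#.|#  b18=1 t=0,i=12
  #...#|#  b17=1 t=2,i=0
  #....|#  b16=1 t=0,i=2
  .####|#  b15=1 t=0,i=8
  .###.|.  b14=0 t=1,i=3
  .##.#|#  b13=1 t=1,i=8
  .##..|.  b12=0 t=2,i=5
  .#.##|.  b11=0 t=0,i=14
  .#.#.|.  b10=0 t=2,i=14
  .#..#|.  b9=0 t=4,i=11
  .#...|.  b8=0 t=2,i=18
  ..###|#  b7=1 t=0,i=7
  ..##.|.  b6=0 t=1,i=7
  ..#.#|#  b5=1 t=0,i=13
  ..#..|.  b4=0 t=5,i=10
  ...##|.  b3=0 t=0,i=6
  ...#.|#  b2=1 t=2,i=1
  ....#|.  b1=0 t=0,i=5
  .....|#  b0=1 t=0,i=3
  bits 10110010110101111010000010100101 = 3000475813

3000475813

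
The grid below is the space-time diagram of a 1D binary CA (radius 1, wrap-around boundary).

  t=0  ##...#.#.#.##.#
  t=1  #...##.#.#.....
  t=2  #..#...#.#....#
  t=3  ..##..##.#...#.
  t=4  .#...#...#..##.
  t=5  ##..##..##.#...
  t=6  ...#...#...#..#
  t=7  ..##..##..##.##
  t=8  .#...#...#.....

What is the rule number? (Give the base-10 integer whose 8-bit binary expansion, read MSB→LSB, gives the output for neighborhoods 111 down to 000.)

134

  ### -> #   bit 7 = 1  t=0,i=0
  ##. -> .   bit 6 = 0  t=0,i=1
  #.# -> .   bit 5 = 0  t=0,i=6
  #.. -> .   bit 4 = 0  t=0,i=2
  .## -> .   bit 3 = 0  t=0,i=11
  .#. -> #   bit 2 = 1  t=0,i=5
  ..# -> #   bit 1 = 1  t=0,i=4
  ... -> .   bit 0 = 0  t=0,i=3
  bits 10000110 = 134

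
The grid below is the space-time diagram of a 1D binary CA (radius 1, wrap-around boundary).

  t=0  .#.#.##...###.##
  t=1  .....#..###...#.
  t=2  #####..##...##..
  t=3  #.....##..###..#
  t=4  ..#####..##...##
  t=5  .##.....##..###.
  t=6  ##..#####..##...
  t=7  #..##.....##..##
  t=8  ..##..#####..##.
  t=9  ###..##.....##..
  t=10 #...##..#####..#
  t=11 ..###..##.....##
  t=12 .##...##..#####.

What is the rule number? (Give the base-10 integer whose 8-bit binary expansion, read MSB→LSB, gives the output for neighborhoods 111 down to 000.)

  [7] ### => .  t=0,i=11
  [6] ##. => .  t=0,i=6
  [5] #.# => .  t=0,i=0
  [4] #.. => .  t=0,i=7
  [3] .## => #  t=0,i=5
  [2] .#. => .  t=0,i=1
  [1] ..# => #  t=0,i=9
  [0] ... => #  t=0,i=8
  bits 00001011 = 11

11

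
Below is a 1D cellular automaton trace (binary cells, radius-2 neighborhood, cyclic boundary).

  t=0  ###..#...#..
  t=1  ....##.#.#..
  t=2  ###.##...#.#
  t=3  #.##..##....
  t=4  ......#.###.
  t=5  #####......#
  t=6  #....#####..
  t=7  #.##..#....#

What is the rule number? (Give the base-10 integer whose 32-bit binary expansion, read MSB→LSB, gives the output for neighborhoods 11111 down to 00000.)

689414227

  [31] ##### => .  t=5,i=1
  [30] ####. => .  t=2,i=1
  [29] ###.# => #  t=2,i=2
  [28] ###.. => .  t=0,i=2
  [27] ##.## => #  t=2,i=3
  [26] ##.#. => .  t=1,i=6
  [25] ##..# => .  t=0,i=3
  [24] ##... => #  t=2,i=6
  [23] #.### => .  t=2,i=11
  [22] #.##. => .  t=2,i=4
  [21] #.#.# => .  t=1,i=7
  [20] #.#.. => #  t=1,i=9
  [19] #..## => .  t=0,i=11
  [18] #..#. => #  t=0,i=4
  [17] #...# => #  t=0,i=7
  [16] #.... => #  t=1,i=11
  [15] .#### => #  t=2,i=0
  [14] .###. => .  t=0,i=1
  [13] .##.# => #  t=1,i=5
  [12] .##.. => .  t=2,i=5
  [11] .#.## => .  t=2,i=10
  [10] .#.#. => .  t=1,i=8
  [9] .#..# => .  t=0,i=10
  [8] .#... => .  t=0,i=6
  [7] ..### => .  t=0,i=0
  [6] ..##. => #  t=1,i=4
  [5] ..#.# => .  t=2,i=9
  [4] ..#.. => #  t=0,i=5
  [3] ...## => .  t=1,i=3
  [2] ...#. => .  t=0,i=8
  [1] ....# => #  t=1,i=2
  [0] ..... => #  t=1,i=0
  bits 00101001000101111010000001010011 = 689414227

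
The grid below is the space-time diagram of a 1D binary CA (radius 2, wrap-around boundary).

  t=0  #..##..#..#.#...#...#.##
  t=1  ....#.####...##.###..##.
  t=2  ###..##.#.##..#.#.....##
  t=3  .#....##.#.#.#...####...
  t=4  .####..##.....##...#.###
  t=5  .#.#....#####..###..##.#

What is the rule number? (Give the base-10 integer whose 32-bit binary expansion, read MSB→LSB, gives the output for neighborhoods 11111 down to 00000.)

1703361299

  nb #####: next=.  (t=2,i=0, bit31=0)
  nb ####.: next=#  (t=1,i=8, bit30=1)
  nb ###.#: next=#  (t=4,i=23, bit29=1)
  nb ###..: next=.  (t=0,i=0, bit28=0)
  nb ##.##: next=.  (t=1,i=15, bit27=0)
  nb ##.#.: next=#  (t=2,i=7, bit26=1)
  nb ##..#: next=.  (t=0,i=1, bit25=0)
  nb ##...: next=#  (t=1,i=10, bit24=1)
  nb #.###: next=#  (t=0,i=22, bit23=1)
  nb #.##.: next=.  (t=2,i=10, bit22=0)
  nb #.#.#: next=.  (t=2,i=8, bit21=0)
  nb #.#..: next=.  (t=0,i=12, bit20=0)
  nb #..##: next=.  (t=0,i=2, bit19=0)
  nb #..#.: next=#  (t=0,i=6, bit18=1)
  nb #...#: next=#  (t=0,i=14, bit17=1)
  nb #....: next=#  (t=1,i=0, bit16=1)
  nb .####: next=.  (t=1,i=7, bit15=0)
  nb .###.: next=.  (t=0,i=23, bit14=0)
  nb .##.#: next=#  (t=1,i=14, bit13=1)
  nb .##..: next=#  (t=0,i=4, bit12=1)
  nb .#.##: next=#  (t=0,i=21, bit11=1)
  nb .#.#.: next=.  (t=0,i=11, bit10=0)
  nb .#..#: next=#  (t=0,i=8, bit9=1)
  nb .#...: next=#  (t=0,i=13, bit8=1)
  nb ..###: next=.  (t=2,i=22, bit7=0)
  nb ..##.: next=.  (t=0,i=3, bit6=0)
  nb ..#.#: next=.  (t=0,i=10, bit5=0)
  nb ..#..: next=#  (t=0,i=7, bit4=1)
  nb ...##: next=.  (t=1,i=12, bit3=0)
  nb ...#.: next=.  (t=0,i=15, bit2=0)
  nb ....#: next=#  (t=1,i=2, bit1=1)
  nb .....: next=#  (t=1,i=1, bit0=1)
  bits 01100101100001110011101100010011 = 1703361299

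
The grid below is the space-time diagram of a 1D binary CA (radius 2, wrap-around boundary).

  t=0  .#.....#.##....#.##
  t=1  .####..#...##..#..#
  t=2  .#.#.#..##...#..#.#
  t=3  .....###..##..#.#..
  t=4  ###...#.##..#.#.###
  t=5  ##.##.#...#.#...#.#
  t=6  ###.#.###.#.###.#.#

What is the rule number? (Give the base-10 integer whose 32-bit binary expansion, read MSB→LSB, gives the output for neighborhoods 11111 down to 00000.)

3952829217

  ##### -> #   bit 31 = 1  t=4,i=0
  ####. -> #   bit 30 = 1  t=1,i=3
  ###.# -> #   bit 29 = 1  t=5,i=1
  ###.. -> .   bit 28 = 0  t=1,i=4
  ##.## -> #   bit 27 = 1  t=5,i=2
  ##.#. -> .   bit 26 = 0  t=0,i=0
  ##..# -> #   bit 25 = 1  t=1,i=5
  ##... -> #   bit 24 = 1  t=0,i=11
  #.### -> #   bit 23 = 1  t=1,i=1
  #.##. -> .   bit 22 = 0  t=0,i=9
  #.#.# -> .   bit 21 = 0  t=2,i=1
  #.#.. -> #   bit 20 = 1  t=0,i=1
  #..## -> #   bit 19 = 1  t=2,i=7
  #..#. -> .   bit 18 = 0  t=1,i=6
  #...# -> #   bit 17 = 1  t=1,i=9
  #.... -> #   bit 16 = 1  t=0,i=3
  .#### -> .   bit 15 = 0  t=1,i=2
  .###. -> #   bit 14 = 1  t=3,i=6
  .##.# -> #   bit 13 = 1  t=0,i=18
  .##.. -> .   bit 12 = 0  t=0,i=10
  .#.## -> .   bit 11 = 0  t=0,i=8
  .#.#. -> .   bit 10 = 0  t=2,i=0
  .#..# -> #   bit 9 = 1  t=1,i=16
  .#... -> #   bit 8 = 1  t=0,i=2
  ..### -> .   bit 7 = 0  t=3,i=5
  ..##. -> .   bit 6 = 0  t=1,i=11
  ..#.# -> #   bit 5 = 1  t=0,i=7
  ..#.. -> .   bit 4 = 0  t=1,i=7
  ...## -> .   bit 3 = 0  t=1,i=10
  ...#. -> .   bit 2 = 0  t=0,i=6
  ....# -> .   bit 1 = 0  t=0,i=5
  ..... -> #   bit 0 = 1  t=0,i=4
  bits 11101011100110110110001100100001 = 3952829217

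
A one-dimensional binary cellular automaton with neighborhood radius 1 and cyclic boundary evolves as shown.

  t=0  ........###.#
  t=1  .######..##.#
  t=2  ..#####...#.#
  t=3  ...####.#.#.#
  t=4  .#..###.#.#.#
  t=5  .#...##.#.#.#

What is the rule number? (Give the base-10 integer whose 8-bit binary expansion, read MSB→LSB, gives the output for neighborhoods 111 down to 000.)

197

  [7] ### => #  t=0,i=9
  [6] ##. => #  t=0,i=10
  [5] #.# => .  t=0,i=11
  [4] #.. => .  t=0,i=0
  [3] .## => .  t=0,i=8
  [2] .#. => #  t=0,i=12
  [1] ..# => .  t=0,i=7
  [0] ... => #  t=0,i=1
  bits 11000101 = 197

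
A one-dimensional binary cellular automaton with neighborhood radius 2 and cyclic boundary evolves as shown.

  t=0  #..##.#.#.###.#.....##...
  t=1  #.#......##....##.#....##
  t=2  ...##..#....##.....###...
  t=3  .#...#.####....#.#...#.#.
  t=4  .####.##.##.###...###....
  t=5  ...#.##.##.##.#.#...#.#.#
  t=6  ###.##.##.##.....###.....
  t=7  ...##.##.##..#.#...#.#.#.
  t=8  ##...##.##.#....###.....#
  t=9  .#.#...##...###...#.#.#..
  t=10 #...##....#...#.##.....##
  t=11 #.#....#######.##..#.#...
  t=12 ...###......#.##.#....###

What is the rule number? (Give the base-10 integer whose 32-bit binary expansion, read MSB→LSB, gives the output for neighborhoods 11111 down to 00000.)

  nb #####: next=.  (t=11,i=9, bit31=0)
  nb ####.: next=#  (t=3,i=9, bit30=1)
  nb ###.#: next=.  (t=0,i=12, bit29=0)
  nb ###..: next=#  (t=2,i=21, bit28=1)
  nb ##.##: next=#  (t=4,i=5, bit27=1)
  nb ##.#.: next=.  (t=0,i=5, bit26=0)
  nb ##..#: next=#  (t=2,i=5, bit25=1)
  nb ##...: next=.  (t=0,i=22, bit24=0)
  nb #.###: next=#  (t=0,i=10, bit23=1)
  nb #.##.: next=#  (t=4,i=6, bit22=1)
  nb #.#.#: next=.  (t=0,i=6, bit21=0)
  nb #.#..: next=.  (t=0,i=14, bit20=0)
  nb #..##: next=#  (t=0,i=2, bit19=1)
  nb #..#.: next=.  (t=2,i=6, bit18=0)
  nb #...#: next=#  (t=0,i=23, bit17=1)
  nb #....: next=#  (t=0,i=16, bit16=1)
  nb .####: next=.  (t=3,i=8, bit15=0)
  nb .###.: next=.  (t=0,i=11, bit14=0)
  nb .##.#: next=.  (t=0,i=4, bit13=0)
  nb .##..: next=.  (t=0,i=21, bit12=0)
  nb .#.##: next=#  (t=0,i=9, bit11=1)
  nb .#.#.: next=.  (t=0,i=7, bit10=0)
  nb .#..#: next=.  (t=0,i=1, bit9=0)
  nb .#...: next=#  (t=0,i=15, bit8=1)
  nb ..###: next=.  (t=1,i=23, bit7=0)
  nb ..##.: next=.  (t=0,i=3, bit6=0)
  nb ..#.#: next=.  (t=3,i=5, bit5=0)
  nb ..#..: next=#  (t=0,i=0, bit4=1)
  nb ...##: next=.  (t=0,i=19, bit3=0)
  nb ...#.: next=#  (t=0,i=24, bit2=1)
  nb ....#: next=#  (t=0,i=18, bit1=1)
  nb .....: next=.  (t=0,i=17, bit0=0)
  bits 01011010110010110000100100010110 = 1523255574

1523255574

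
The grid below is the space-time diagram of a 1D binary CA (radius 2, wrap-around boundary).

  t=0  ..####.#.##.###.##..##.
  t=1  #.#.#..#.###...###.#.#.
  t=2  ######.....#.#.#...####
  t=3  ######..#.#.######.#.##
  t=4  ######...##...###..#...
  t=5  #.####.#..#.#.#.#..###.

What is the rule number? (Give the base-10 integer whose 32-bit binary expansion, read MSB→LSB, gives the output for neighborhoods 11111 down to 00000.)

3631888277

  nb #####: next=#  (t=2,i=0, bit31=1)
  nb ####.: next=#  (t=0,i=4, bit30=1)
  nb ###.#: next=.  (t=0,i=5, bit29=0)
  nb ###..: next=#  (t=1,i=11, bit28=1)
  nb ##.##: next=#  (t=0,i=11, bit27=1)
  nb ##.#.: next=.  (t=0,i=6, bit26=0)
  nb ##..#: next=.  (t=0,i=18, bit25=0)
  nb ##...: next=.  (t=0,i=22, bit24=0)
  nb #.###: next=.  (t=0,i=12, bit23=0)
  nb #.##.: next=#  (t=0,i=9, bit22=1)
  nb #.#.#: next=#  (t=0,i=7, bit21=1)
  nb #.#..: next=#  (t=1,i=4, bit20=1)
  nb #..##: next=#  (t=0,i=19, bit19=1)
  nb #..#.: next=.  (t=1,i=6, bit18=0)
  nb #...#: next=#  (t=0,i=0, bit17=1)
  nb #....: next=.  (t=2,i=7, bit16=0)
  nb .####: next=.  (t=0,i=3, bit15=0)
  nb .###.: next=.  (t=0,i=13, bit14=0)
  nb .##.#: next=#  (t=0,i=10, bit13=1)
  nb .##..: next=#  (t=0,i=17, bit12=1)
  nb .#.##: next=.  (t=0,i=8, bit11=0)
  nb .#.#.: next=#  (t=1,i=1, bit10=1)
  nb .#..#: next=#  (t=1,i=5, bit9=1)
  nb .#...: next=#  (t=2,i=16, bit8=1)
  nb ..###: next=#  (t=0,i=2, bit7=1)
  nb ..##.: next=.  (t=0,i=20, bit6=0)
  nb ..#.#: next=.  (t=1,i=7, bit5=0)
  nb ..#..: next=#  (t=4,i=19, bit4=1)
  nb ...##: next=.  (t=0,i=1, bit3=0)
  nb ...#.: next=#  (t=2,i=10, bit2=1)
  nb ....#: next=.  (t=2,i=9, bit1=0)
  nb .....: next=#  (t=2,i=8, bit0=1)
  bits 11011000011110100011011110010101 = 3631888277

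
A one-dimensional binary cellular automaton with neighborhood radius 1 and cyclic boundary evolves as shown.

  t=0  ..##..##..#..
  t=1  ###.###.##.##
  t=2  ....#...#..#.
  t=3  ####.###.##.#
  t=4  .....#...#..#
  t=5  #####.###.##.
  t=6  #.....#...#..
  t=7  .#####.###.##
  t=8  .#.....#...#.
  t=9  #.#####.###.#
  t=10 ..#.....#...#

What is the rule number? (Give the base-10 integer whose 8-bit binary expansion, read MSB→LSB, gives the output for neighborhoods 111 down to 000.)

27

  nb ###: next=.  (t=1,i=0, bit7=0)
  nb ##.: next=.  (t=0,i=3, bit6=0)
  nb #.#: next=.  (t=1,i=3, bit5=0)
  nb #..: next=#  (t=0,i=4, bit4=1)
  nb .##: next=#  (t=0,i=2, bit3=1)
  nb .#.: next=.  (t=0,i=10, bit2=0)
  nb ..#: next=#  (t=0,i=1, bit1=1)
  nb ...: next=#  (t=0,i=0, bit0=1)
  bits 00011011 = 27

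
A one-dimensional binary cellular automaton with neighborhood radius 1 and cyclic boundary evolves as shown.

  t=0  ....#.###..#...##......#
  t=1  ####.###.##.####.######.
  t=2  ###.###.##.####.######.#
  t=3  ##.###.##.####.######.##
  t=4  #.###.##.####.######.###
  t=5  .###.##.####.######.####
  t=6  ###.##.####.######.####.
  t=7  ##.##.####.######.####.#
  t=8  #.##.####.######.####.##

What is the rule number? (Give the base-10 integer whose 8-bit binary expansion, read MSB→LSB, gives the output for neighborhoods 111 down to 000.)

187

  ### -> #   bit 7 = 1  t=0,i=7
  ##. -> .   bit 6 = 0  t=0,i=8
  #.# -> #   bit 5 = 1  t=0,i=5
  #.. -> #   bit 4 = 1  t=0,i=0
  .## -> #   bit 3 = 1  t=0,i=6
  .#. -> .   bit 2 = 0  t=0,i=4
  ..# -> #   bit 1 = 1  t=0,i=3
  ... -> #   bit 0 = 1  t=0,i=1
  bits 10111011 = 187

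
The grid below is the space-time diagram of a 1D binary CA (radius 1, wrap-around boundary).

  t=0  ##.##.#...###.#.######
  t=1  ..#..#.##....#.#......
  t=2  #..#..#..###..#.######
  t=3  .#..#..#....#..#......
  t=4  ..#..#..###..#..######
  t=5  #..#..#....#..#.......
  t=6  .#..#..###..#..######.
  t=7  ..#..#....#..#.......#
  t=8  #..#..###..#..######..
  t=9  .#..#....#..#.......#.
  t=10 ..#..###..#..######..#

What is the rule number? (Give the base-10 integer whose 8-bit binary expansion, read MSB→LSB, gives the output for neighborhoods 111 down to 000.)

49

  nb ###: next=.  (t=0,i=0, bit7=0)
  nb ##.: next=.  (t=0,i=1, bit6=0)
  nb #.#: next=#  (t=0,i=2, bit5=1)
  nb #..: next=#  (t=0,i=7, bit4=1)
  nb .##: next=.  (t=0,i=3, bit3=0)
  nb .#.: next=.  (t=0,i=6, bit2=0)
  nb ..#: next=.  (t=0,i=9, bit1=0)
  nb ...: next=#  (t=0,i=8, bit0=1)
  bits 00110001 = 49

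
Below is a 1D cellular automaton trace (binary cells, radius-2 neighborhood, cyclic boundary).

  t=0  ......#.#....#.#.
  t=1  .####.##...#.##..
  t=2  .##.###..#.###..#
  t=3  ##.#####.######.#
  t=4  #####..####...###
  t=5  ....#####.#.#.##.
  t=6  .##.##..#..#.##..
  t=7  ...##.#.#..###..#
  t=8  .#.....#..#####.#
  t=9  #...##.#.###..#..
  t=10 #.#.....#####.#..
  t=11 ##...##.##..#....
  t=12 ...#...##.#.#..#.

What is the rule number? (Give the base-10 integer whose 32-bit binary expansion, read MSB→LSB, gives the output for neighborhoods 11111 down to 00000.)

986369203

  [31] ##### => .  t=3,i=5
  [30] ####. => .  t=1,i=3
  [29] ###.# => #  t=1,i=4
  [28] ###.. => #  t=2,i=6
  [27] ##.## => #  t=1,i=5
  [26] ##.#. => .  t=5,i=9
  [25] ##..# => #  t=2,i=7
  [24] ##... => .  t=1,i=8
  [23] #.### => #  t=2,i=4
  [22] #.##. => #  t=1,i=6
  [21] #.#.# => .  t=5,i=10
  [20] #.#.. => .  t=0,i=8
  [19] #..## => #  t=4,i=6
  [18] #..#. => .  t=2,i=8
  [17] #...# => #  t=1,i=9
  [16] #.... => .  t=0,i=0
  [15] .#### => #  t=1,i=2
  [14] .###. => #  t=2,i=5
  [13] .##.# => .  t=2,i=2
  [12] .##.. => .  t=1,i=7
  [11] .#.## => #  t=1,i=12
  [10] .#.#. => #  t=0,i=7
  [9] .#..# => .  t=6,i=9
  [8] .#... => .  t=0,i=9
  [7] ..### => #  t=1,i=1
  [6] ..##. => .  t=6,i=1
  [5] ..#.# => #  t=0,i=6
  [4] ..#.. => #  t=6,i=8
  [3] ...## => .  t=1,i=0
  [2] ...#. => .  t=0,i=5
  [1] ....# => #  t=0,i=4
  [0] ..... => #  t=0,i=1
  bits 00111010110010101100110010110011 = 986369203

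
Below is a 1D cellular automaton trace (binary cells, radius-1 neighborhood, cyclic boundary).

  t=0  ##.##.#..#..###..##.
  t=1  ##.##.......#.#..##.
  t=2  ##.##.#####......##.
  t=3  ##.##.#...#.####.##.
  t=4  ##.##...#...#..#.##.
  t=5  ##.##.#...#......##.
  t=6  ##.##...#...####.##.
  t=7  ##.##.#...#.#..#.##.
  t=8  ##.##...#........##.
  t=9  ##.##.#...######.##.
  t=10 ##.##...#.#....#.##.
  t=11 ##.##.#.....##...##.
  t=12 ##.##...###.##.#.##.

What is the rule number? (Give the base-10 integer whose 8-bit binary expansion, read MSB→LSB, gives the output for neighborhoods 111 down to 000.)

  ### -> .   bit 7 = 0  t=0,i=13
  ##. -> #   bit 6 = 1  t=0,i=1
  #.# -> .   bit 5 = 0  t=0,i=2
  #.. -> .   bit 4 = 0  t=0,i=7
  .## -> #   bit 3 = 1  t=0,i=0
  .#. -> .   bit 2 = 0  t=0,i=6
  ..# -> .   bit 1 = 0  t=0,i=8
  ... -> #   bit 0 = 1  t=1,i=6
  bits 01001001 = 73

73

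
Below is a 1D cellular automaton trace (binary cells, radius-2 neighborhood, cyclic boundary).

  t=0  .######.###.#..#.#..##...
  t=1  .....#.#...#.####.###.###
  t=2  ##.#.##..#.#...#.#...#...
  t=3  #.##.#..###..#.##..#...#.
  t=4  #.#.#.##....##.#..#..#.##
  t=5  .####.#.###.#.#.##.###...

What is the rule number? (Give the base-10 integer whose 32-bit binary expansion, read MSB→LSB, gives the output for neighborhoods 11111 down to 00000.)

  nb #####: next=.  (t=0,i=3, bit31=0)
  nb ####.: next=#  (t=0,i=5, bit30=1)
  nb ###.#: next=.  (t=0,i=6, bit29=0)
  nb ###..: next=.  (t=1,i=24, bit28=0)
  nb ##.##: next=#  (t=0,i=7, bit27=1)
  nb ##.#.: next=#  (t=0,i=11, bit26=1)
  nb ##..#: next=.  (t=2,i=7, bit25=0)
  nb ##...: next=#  (t=0,i=22, bit24=1)
  nb #.###: next=.  (t=0,i=8, bit23=0)
  nb #.##.: next=#  (t=2,i=5, bit22=1)
  nb #.#.#: next=#  (t=2,i=3, bit21=1)
  nb #.#..: next=.  (t=0,i=12, bit20=0)
  nb #..##: next=#  (t=0,i=19, bit19=1)
  nb #..#.: next=#  (t=0,i=14, bit18=1)
  nb #...#: next=#  (t=1,i=9, bit17=1)
  nb #....: next=#  (t=0,i=23, bit16=1)
  nb .####: next=.  (t=0,i=2, bit15=0)
  nb .###.: next=.  (t=0,i=9, bit14=0)
  nb .##.#: next=.  (t=2,i=1, bit13=0)
  nb .##..: next=.  (t=0,i=21, bit12=0)
  nb .#.##: next=.  (t=1,i=12, bit11=0)
  nb .#.#.: next=#  (t=0,i=16, bit10=1)
  nb .#..#: next=#  (t=0,i=13, bit9=1)
  nb .#...: next=.  (t=1,i=8, bit8=0)
  nb ..###: next=.  (t=0,i=1, bit7=0)
  nb ..##.: next=#  (t=0,i=20, bit6=1)
  nb ..#.#: next=#  (t=0,i=15, bit5=1)
  nb ..#..: next=.  (t=2,i=21, bit4=0)
  nb ...##: next=.  (t=0,i=0, bit3=0)
  nb ...#.: next=.  (t=1,i=4, bit2=0)
  nb ....#: next=#  (t=0,i=24, bit1=1)
  nb .....: next=.  (t=1,i=2, bit0=0)
  bits 01001101011011110000011001100010 = 1299121762

1299121762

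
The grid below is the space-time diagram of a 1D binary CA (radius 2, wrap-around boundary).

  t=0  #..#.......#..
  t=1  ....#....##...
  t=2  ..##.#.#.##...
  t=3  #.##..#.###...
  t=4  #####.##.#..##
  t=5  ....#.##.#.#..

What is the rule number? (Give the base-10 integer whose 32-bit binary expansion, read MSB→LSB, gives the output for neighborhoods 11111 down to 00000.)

576355686

  #####|.  b31=0 t=4,i=0
  ####.|.  b30=0 t=4,i=3
  ###.#|#  b29=1 t=4,i=4
  ###..|.  b28=0 t=3,i=10
  ##.##|.  b27=0 t=4,i=5
  ##.#.|.  b26=0 t=2,i=4
  ##..#|#  b25=1 t=3,i=4
  ##...|.  b24=0 t=1,i=11
  #.###|.  b23=0 t=3,i=8
  #.##.|#  b22=1 t=2,i=9
  #.#.#|.  b21=0 t=2,i=5
  #.#..|#  b20=1 t=4,i=9
  #..##|#  b19=1 t=4,i=11
  #..#.|.  b18=0 t=0,i=2
  #...#|#  b17=1 t=3,i=12
  #....|.  b16=0 t=0,i=5
  .####|.  b15=0 t=4,i=13
  .###.|#  b14=1 t=3,i=9
  .##.#|#  b13=1 t=2,i=3
  .##..|#  b12=1 t=1,i=10
  .#.##|#  b11=1 t=2,i=8
  .#.#.|#  b10=1 t=2,i=6
  .#..#|.  b9=0 t=0,i=1
  .#...|#  b8=1 t=0,i=4
  ..###|.  b7=0 t=4,i=12
  ..##.|#  b6=1 t=1,i=9
  ..#.#|#  b5=1 t=3,i=0
  ..#..|.  b4=0 t=0,i=0
  ...##|.  b3=0 t=1,i=8
  ...#.|#  b2=1 t=0,i=10
  ....#|#  b1=1 t=0,i=9
  .....|.  b0=0 t=0,i=6
  bits 00100010010110100111110101100110 = 576355686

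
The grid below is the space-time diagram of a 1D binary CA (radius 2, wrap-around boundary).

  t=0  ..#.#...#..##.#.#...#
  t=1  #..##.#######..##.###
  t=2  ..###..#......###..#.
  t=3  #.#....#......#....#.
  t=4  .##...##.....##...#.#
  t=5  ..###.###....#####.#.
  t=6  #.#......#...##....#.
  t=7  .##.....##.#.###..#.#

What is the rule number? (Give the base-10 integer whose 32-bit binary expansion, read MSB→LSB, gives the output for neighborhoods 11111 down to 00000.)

18527956

  nb #####: next=.  (t=1,i=8, bit31=0)
  nb ####.: next=.  (t=1,i=11, bit30=0)
  nb ###.#: next=.  (t=5,i=4, bit29=0)
  nb ###..: next=.  (t=1,i=0, bit28=0)
  nb ##.##: next=.  (t=1,i=5, bit27=0)
  nb ##.#.: next=.  (t=0,i=13, bit26=0)
  nb ##..#: next=.  (t=1,i=1, bit25=0)
  nb ##...: next=#  (t=4,i=3, bit24=1)
  nb #.###: next=.  (t=1,i=6, bit23=0)
  nb #.##.: next=.  (t=4,i=1, bit22=0)
  nb #.#.#: next=.  (t=0,i=14, bit21=0)
  nb #.#..: next=#  (t=0,i=4, bit20=1)
  nb #..##: next=#  (t=0,i=10, bit19=1)
  nb #..#.: next=.  (t=0,i=1, bit18=0)
  nb #...#: next=#  (t=0,i=6, bit17=1)
  nb #....: next=.  (t=2,i=9, bit16=0)
  nb .####: next=#  (t=1,i=7, bit15=1)
  nb .###.: next=.  (t=2,i=3, bit14=0)
  nb .##.#: next=#  (t=0,i=12, bit13=1)
  nb .##..: next=#  (t=4,i=2, bit12=1)
  nb .#.##: next=.  (t=4,i=0, bit11=0)
  nb .#.#.: next=#  (t=0,i=3, bit10=1)
  nb .#..#: next=#  (t=0,i=0, bit9=1)
  nb .#...: next=.  (t=0,i=5, bit8=0)
  nb ..###: next=#  (t=2,i=2, bit7=1)
  nb ..##.: next=#  (t=0,i=11, bit6=1)
  nb ..#.#: next=.  (t=0,i=2, bit5=0)
  nb ..#..: next=#  (t=0,i=8, bit4=1)
  nb ...##: next=.  (t=2,i=1, bit3=0)
  nb ...#.: next=#  (t=0,i=7, bit2=1)
  nb ....#: next=.  (t=2,i=12, bit1=0)
  nb .....: next=.  (t=2,i=10, bit0=0)
  bits 00000001000110101011011011010100 = 18527956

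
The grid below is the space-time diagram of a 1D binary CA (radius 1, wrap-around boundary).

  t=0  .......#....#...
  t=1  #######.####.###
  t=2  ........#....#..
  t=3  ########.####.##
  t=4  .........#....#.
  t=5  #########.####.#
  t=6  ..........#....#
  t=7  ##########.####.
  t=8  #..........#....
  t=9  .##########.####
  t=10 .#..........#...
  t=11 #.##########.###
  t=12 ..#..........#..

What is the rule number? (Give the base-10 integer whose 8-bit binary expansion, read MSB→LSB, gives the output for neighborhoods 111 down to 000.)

  ###|.  b7=0 t=1,i=0
  ##.|.  b6=0 t=1,i=6
  #.#|.  b5=0 t=1,i=7
  #..|#  b4=1 t=0,i=8
  .##|#  b3=1 t=1,i=8
  .#.|.  b2=0 t=0,i=7
  ..#|#  b1=1 t=0,i=6
  ...|#  b0=1 t=0,i=0
  bits 00011011 = 27

27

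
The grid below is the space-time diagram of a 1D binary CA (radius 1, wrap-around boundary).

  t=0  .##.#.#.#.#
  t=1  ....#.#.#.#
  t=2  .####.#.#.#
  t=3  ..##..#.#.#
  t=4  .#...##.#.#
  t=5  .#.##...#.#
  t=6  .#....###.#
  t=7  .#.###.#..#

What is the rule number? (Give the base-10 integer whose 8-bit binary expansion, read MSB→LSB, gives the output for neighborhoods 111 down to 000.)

135

  ### -> #   bit 7 = 1  t=2,i=2
  ##. -> .   bit 6 = 0  t=0,i=2
  #.# -> .   bit 5 = 0  t=0,i=0
  #.. -> .   bit 4 = 0  t=1,i=0
  .## -> .   bit 3 = 0  t=0,i=1
  .#. -> #   bit 2 = 1  t=0,i=4
  ..# -> #   bit 1 = 1  t=1,i=3
  ... -> #   bit 0 = 1  t=1,i=1
  bits 10000111 = 135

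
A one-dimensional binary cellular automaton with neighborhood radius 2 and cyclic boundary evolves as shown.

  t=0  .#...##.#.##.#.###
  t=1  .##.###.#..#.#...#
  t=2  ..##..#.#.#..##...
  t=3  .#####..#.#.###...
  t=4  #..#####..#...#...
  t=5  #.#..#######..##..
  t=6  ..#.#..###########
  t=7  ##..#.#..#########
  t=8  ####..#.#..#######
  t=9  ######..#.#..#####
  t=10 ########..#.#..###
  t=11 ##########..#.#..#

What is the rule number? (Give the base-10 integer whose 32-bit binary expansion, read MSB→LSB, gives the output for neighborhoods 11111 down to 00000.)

  ##### -> #   bit 31 = 1  t=3,i=3
  ####. -> #   bit 30 = 1  t=3,i=4
  ###.# -> #   bit 29 = 1  t=0,i=17
  ###.. -> #   bit 28 = 1  t=3,i=5
  ##.## -> #   bit 27 = 1  t=1,i=3
  ##.#. -> .   bit 26 = 0  t=0,i=0
  ##..# -> #   bit 25 = 1  t=2,i=4
  ##... -> .   bit 24 = 0  t=2,i=15
  #.### -> .   bit 23 = 0  t=0,i=15
  #.##. -> .   bit 22 = 0  t=0,i=10
  #.#.# -> #   bit 21 = 1  t=0,i=8
  #.#.. -> #   bit 20 = 1  t=0,i=1
  #..## -> #   bit 19 = 1  t=2,i=12
  #..#. -> #   bit 18 = 1  t=1,i=10
  #...# -> .   bit 17 = 0  t=0,i=3
  #.... -> .   bit 16 = 0  t=2,i=16
  .#### -> .   bit 15 = 0  t=3,i=2
  .###. -> .   bit 14 = 0  t=0,i=16
  .##.# -> #   bit 13 = 1  t=0,i=6
  .##.. -> #   bit 12 = 1  t=2,i=3
  .#.## -> .   bit 11 = 0  t=0,i=9
  .#.#. -> .   bit 10 = 0  t=1,i=12
  .#..# -> .   bit 9 = 0  t=1,i=9
  .#... -> #   bit 8 = 1  t=0,i=2
  ..### -> .   bit 7 = 0  t=3,i=1
  ..##. -> #   bit 6 = 1  t=0,i=5
  ..#.# -> .   bit 5 = 0  t=1,i=11
  ..#.. -> #   bit 4 = 1  t=4,i=0
  ...## -> #   bit 3 = 1  t=0,i=4
  ...#. -> .   bit 2 = 0  t=1,i=16
  ....# -> .   bit 1 = 0  t=2,i=0
  ..... -> .   bit 0 = 0  t=2,i=17
  bits 11111010001111000011000101011000 = 4198248792

4198248792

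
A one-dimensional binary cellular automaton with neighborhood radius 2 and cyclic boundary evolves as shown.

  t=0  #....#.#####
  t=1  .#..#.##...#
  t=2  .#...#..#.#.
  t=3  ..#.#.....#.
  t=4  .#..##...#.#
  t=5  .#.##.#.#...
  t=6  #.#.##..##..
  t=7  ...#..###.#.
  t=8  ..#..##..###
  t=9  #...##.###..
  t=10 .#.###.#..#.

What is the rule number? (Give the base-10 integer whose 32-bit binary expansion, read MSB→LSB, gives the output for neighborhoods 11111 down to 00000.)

  #####|.  b31=0 t=0,i=9
  ####.|#  b30=1 t=0,i=11
  ###.#|.  b29=0 t=7,i=8
  ###..|.  b28=0 t=0,i=0
  ##.##|.  b27=0 t=9,i=6
  ##.#.|#  b26=1 t=5,i=5
  ##..#|#  b25=1 t=6,i=6
  ##...|#  b24=1 t=0,i=1
  #.###|#  b23=1 t=0,i=7
  #.##.|.  b22=0 t=1,i=6
  #.#.#|.  b21=0 t=4,i=11
  #.#..|#  b20=1 t=1,i=1
  #..##|#  b19=1 t=4,i=3
  #..#.|.  b18=0 t=1,i=3
  #...#|.  b17=0 t=1,i=9
  #....|.  b16=0 t=0,i=2
  .####|.  b15=0 t=0,i=8
  .###.|.  b14=0 t=7,i=7
  .##.#|#  b13=1 t=5,i=4
  .##..|.  b12=0 t=1,i=7
  .#.##|#  b11=1 t=0,i=6
  .#.#.|.  b10=0 t=1,i=0
  .#..#|.  b9=0 t=1,i=2
  .#...|#  b8=1 t=2,i=2
  ..###|#  b7=1 t=7,i=6
  ..##.|#  b6=1 t=4,i=4
  ..#.#|.  b5=0 t=0,i=5
  ..#..|.  b4=0 t=2,i=1
  ...##|#  b3=1 t=9,i=3
  ...#.|#  b2=1 t=0,i=4
  ....#|.  b1=0 t=0,i=3
  .....|.  b0=0 t=3,i=7
  bits 01000111100110000010100111001100 = 1201154508

1201154508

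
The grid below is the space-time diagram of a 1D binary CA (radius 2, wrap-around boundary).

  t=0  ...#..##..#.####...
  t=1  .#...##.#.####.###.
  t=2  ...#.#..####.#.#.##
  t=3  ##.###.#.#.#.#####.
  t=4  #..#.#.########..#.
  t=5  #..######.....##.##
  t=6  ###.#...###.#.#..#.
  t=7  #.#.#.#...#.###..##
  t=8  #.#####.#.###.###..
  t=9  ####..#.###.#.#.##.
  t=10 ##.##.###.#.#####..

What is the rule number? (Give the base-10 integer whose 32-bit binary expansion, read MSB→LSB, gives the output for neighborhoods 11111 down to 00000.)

  [31] ##### => .  t=3,i=15
  [30] ####. => .  t=0,i=14
  [29] ###.# => #  t=1,i=13
  [28] ###.. => #  t=0,i=15
  [27] ##.## => .  t=1,i=14
  [26] ##.#. => .  t=1,i=7
  [25] ##..# => #  t=0,i=8
  [24] ##... => #  t=0,i=16
  [23] #.### => #  t=0,i=12
  [22] #.##. => #  t=2,i=17
  [21] #.#.# => #  t=1,i=8
  [20] #.#.. => #  t=2,i=5
  [19] #..## => #  t=0,i=5
  [18] #..#. => .  t=0,i=9
  [17] #...# => #  t=1,i=3
  [16] #.... => #  t=0,i=17
  [15] .#### => #  t=0,i=13
  [14] .###. => .  t=1,i=16
  [13] .##.# => .  t=1,i=6
  [12] .##.. => .  t=0,i=7
  [11] .#.## => #  t=0,i=11
  [10] .#.#. => #  t=2,i=4
  [9] .#..# => .  t=0,i=4
  [8] .#... => .  t=1,i=2
  [7] ..### => .  t=2,i=8
  [6] ..##. => #  t=0,i=6
  [5] ..#.# => #  t=0,i=10
  [4] ..#.. => .  t=0,i=3
  [3] ...## => .  t=1,i=4
  [2] ...#. => .  t=0,i=2
  [1] ....# => #  t=0,i=1
  [0] ..... => .  t=0,i=0
  bits 00110011111110111000110001100010 = 872123490

872123490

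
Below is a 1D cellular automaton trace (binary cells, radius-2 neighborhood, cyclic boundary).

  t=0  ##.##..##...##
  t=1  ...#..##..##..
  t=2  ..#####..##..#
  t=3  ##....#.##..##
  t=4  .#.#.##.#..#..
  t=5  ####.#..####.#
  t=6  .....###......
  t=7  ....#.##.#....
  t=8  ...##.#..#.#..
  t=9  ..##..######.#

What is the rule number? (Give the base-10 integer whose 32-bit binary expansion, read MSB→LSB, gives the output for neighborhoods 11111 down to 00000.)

  ##### -> .   bit 31 = 0  t=2,i=4
  ####. -> .   bit 30 = 0  t=0,i=0
  ###.# -> .   bit 29 = 0  t=0,i=1
  ###.. -> #   bit 28 = 1  t=2,i=6
  ##.## -> .   bit 27 = 0  t=0,i=2
  ##.#. -> .   bit 26 = 0  t=4,i=7
  ##..# -> .   bit 25 = 0  t=0,i=5
  ##... -> .   bit 24 = 0  t=0,i=9
  #.### -> .   bit 23 = 0  t=5,i=13
  #.##. -> #   bit 22 = 1  t=0,i=3
  #.#.# -> #   bit 21 = 1  t=4,i=3
  #.#.. -> #   bit 20 = 1  t=4,i=8
  #..## -> #   bit 19 = 1  t=0,i=6
  #..#. -> #   bit 18 = 1  t=2,i=12
  #...# -> #   bit 17 = 1  t=0,i=10
  #.... -> #   bit 16 = 1  t=1,i=13
  .#### -> .   bit 15 = 0  t=0,i=13
  .###. -> #   bit 14 = 1  t=6,i=6
  .##.# -> .   bit 13 = 0  t=4,i=6
  .##.. -> .   bit 12 = 0  t=0,i=4
  .#.## -> .   bit 11 = 0  t=3,i=7
  .#.#. -> #   bit 10 = 1  t=4,i=2
  .#..# -> #   bit 9 = 1  t=1,i=4
  .#... -> .   bit 8 = 0  t=4,i=12
  ..### -> .   bit 7 = 0  t=0,i=12
  ..##. -> #   bit 6 = 1  t=0,i=7
  ..#.# -> #   bit 5 = 1  t=3,i=6
  ..#.. -> #   bit 4 = 1  t=1,i=3
  ...## -> #   bit 3 = 1  t=0,i=11
  ...#. -> #   bit 2 = 1  t=1,i=2
  ....# -> .   bit 1 = 0  t=1,i=1
  ..... -> .   bit 0 = 0  t=1,i=0
  bits 00010000011111110100011001111100 = 276776572

276776572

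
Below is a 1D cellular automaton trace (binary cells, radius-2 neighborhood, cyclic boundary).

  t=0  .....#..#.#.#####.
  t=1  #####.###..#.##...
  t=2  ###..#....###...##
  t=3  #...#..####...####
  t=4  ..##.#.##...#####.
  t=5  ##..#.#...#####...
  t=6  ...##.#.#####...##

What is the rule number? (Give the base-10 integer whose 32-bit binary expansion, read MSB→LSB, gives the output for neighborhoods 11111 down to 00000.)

2350353071

  nb #####: next=#  (t=0,i=14, bit31=1)
  nb ####.: next=.  (t=0,i=15, bit30=0)
  nb ###.#: next=.  (t=1,i=4, bit29=0)
  nb ###..: next=.  (t=0,i=16, bit28=0)
  nb ##.##: next=#  (t=1,i=5, bit27=1)
  nb ##.#.: next=#  (t=4,i=4, bit26=1)
  nb ##..#: next=.  (t=1,i=9, bit25=0)
  nb ##...: next=.  (t=0,i=17, bit24=0)
  nb #.###: next=.  (t=0,i=12, bit23=0)
  nb #.##.: next=.  (t=1,i=13, bit22=0)
  nb #.#.#: next=.  (t=0,i=10, bit21=0)
  nb #.#..: next=#  (t=5,i=6, bit20=1)
  nb #..##: next=.  (t=3,i=6, bit19=0)
  nb #..#.: next=#  (t=0,i=7, bit18=1)
  nb #...#: next=#  (t=1,i=16, bit17=1)
  nb #....: next=#  (t=0,i=0, bit16=1)
  nb .####: next=#  (t=0,i=13, bit15=1)
  nb .###.: next=.  (t=1,i=7, bit14=0)
  nb .##.#: next=.  (t=4,i=3, bit13=0)
  nb .##..: next=.  (t=1,i=14, bit12=0)
  nb .#.##: next=#  (t=0,i=11, bit11=1)
  nb .#.#.: next=.  (t=0,i=9, bit10=0)
  nb .#..#: next=#  (t=0,i=6, bit9=1)
  nb .#...: next=.  (t=2,i=6, bit8=0)
  nb ..###: next=#  (t=1,i=0, bit7=1)
  nb ..##.: next=.  (t=4,i=2, bit6=0)
  nb ..#.#: next=#  (t=0,i=8, bit5=1)
  nb ..#..: next=.  (t=0,i=5, bit4=0)
  nb ...##: next=#  (t=1,i=17, bit3=1)
  nb ...#.: next=#  (t=0,i=4, bit2=1)
  nb ....#: next=#  (t=0,i=3, bit1=1)
  nb .....: next=#  (t=0,i=1, bit0=1)
  bits 10001100000101111000101010101111 = 2350353071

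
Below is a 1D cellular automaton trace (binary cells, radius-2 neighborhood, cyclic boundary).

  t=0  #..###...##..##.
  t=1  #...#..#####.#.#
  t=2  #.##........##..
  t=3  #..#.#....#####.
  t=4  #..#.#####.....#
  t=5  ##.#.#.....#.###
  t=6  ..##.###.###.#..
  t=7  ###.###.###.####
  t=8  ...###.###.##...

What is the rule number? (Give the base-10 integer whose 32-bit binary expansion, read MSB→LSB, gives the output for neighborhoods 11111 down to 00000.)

246632814

  ##### -> .   bit 31 = 0  t=1,i=9
  ####. -> .   bit 30 = 0  t=1,i=10
  ###.# -> .   bit 29 = 0  t=1,i=11
  ###.. -> .   bit 28 = 0  t=0,i=5
  ##.## -> #   bit 27 = 1  t=6,i=4
  ##.#. -> #   bit 26 = 1  t=0,i=15
  ##..# -> #   bit 25 = 1  t=0,i=11
  ##... -> .   bit 24 = 0  t=0,i=6
  #.### -> #   bit 23 = 1  t=4,i=5
  #.##. -> .   bit 22 = 0  t=1,i=15
  #.#.# -> #   bit 21 = 1  t=1,i=13
  #.#.. -> #   bit 20 = 1  t=0,i=0
  #..## -> .   bit 19 = 0  t=0,i=2
  #..#. -> .   bit 18 = 0  t=2,i=15
  #...# -> #   bit 17 = 1  t=0,i=7
  #.... -> #   bit 16 = 1  t=2,i=5
  .#### -> .   bit 15 = 0  t=1,i=8
  .###. -> #   bit 14 = 1  t=0,i=4
  .##.# -> .   bit 13 = 0  t=0,i=14
  .##.. -> #   bit 12 = 1  t=0,i=10
  .#.## -> .   bit 11 = 0  t=1,i=14
  .#.#. -> .   bit 10 = 0  t=3,i=4
  .#..# -> .   bit 9 = 0  t=0,i=1
  .#... -> #   bit 8 = 1  t=3,i=6
  ..### -> .   bit 7 = 0  t=0,i=3
  ..##. -> #   bit 6 = 1  t=0,i=9
  ..#.# -> #   bit 5 = 1  t=2,i=0
  ..#.. -> .   bit 4 = 0  t=1,i=4
  ...## -> #   bit 3 = 1  t=0,i=8
  ...#. -> #   bit 2 = 1  t=1,i=3
  ....# -> #   bit 1 = 1  t=2,i=10
  ..... -> .   bit 0 = 0  t=2,i=6
  bits 00001110101100110101000101101110 = 246632814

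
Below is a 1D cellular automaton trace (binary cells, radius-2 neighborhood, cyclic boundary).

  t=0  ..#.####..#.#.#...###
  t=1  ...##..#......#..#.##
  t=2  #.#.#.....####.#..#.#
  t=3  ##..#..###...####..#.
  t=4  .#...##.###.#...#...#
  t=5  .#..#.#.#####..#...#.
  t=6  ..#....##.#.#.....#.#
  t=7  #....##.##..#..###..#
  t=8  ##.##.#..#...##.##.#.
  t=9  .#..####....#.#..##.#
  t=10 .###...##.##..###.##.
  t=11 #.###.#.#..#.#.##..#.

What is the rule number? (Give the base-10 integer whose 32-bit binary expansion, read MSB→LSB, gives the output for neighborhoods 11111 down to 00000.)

3046668815

  ##### -> #   bit 31 = 1  t=5,i=10
  ####. -> .   bit 30 = 0  t=0,i=6
  ###.# -> #   bit 29 = 1  t=2,i=13
  ###.. -> #   bit 28 = 1  t=0,i=7
  ##.## -> .   bit 27 = 0  t=4,i=7
  ##.#. -> #   bit 26 = 1  t=2,i=1
  ##..# -> .   bit 25 = 0  t=0,i=0
  ##... -> #   bit 24 = 1  t=1,i=0
  #.### -> #   bit 23 = 1  t=0,i=4
  #.##. -> .   bit 22 = 0  t=1,i=19
  #.#.# -> .   bit 21 = 0  t=0,i=12
  #.#.. -> #   bit 20 = 1  t=0,i=14
  #..## -> #   bit 19 = 1  t=3,i=6
  #..#. -> .   bit 18 = 0  t=0,i=1
  #...# -> .   bit 17 = 0  t=0,i=16
  #.... -> .   bit 16 = 0  t=1,i=9
  .#### -> .   bit 15 = 0  t=0,i=5
  .###. -> #   bit 14 = 1  t=0,i=19
  .##.# -> #   bit 13 = 1  t=2,i=0
  .##.. -> #   bit 12 = 1  t=1,i=4
  .#.## -> #   bit 11 = 1  t=0,i=3
  .#.#. -> .   bit 10 = 0  t=0,i=11
  .#..# -> #   bit 9 = 1  t=1,i=15
  .#... -> .   bit 8 = 0  t=0,i=15
  ..### -> .   bit 7 = 0  t=0,i=18
  ..##. -> .   bit 6 = 0  t=1,i=3
  ..#.# -> .   bit 5 = 0  t=0,i=2
  ..#.. -> .   bit 4 = 0  t=1,i=7
  ...## -> #   bit 3 = 1  t=0,i=17
  ...#. -> #   bit 2 = 1  t=1,i=13
  ....# -> #   bit 1 = 1  t=1,i=12
  ..... -> #   bit 0 = 1  t=1,i=10
  bits 10110101100110000111101000001111 = 3046668815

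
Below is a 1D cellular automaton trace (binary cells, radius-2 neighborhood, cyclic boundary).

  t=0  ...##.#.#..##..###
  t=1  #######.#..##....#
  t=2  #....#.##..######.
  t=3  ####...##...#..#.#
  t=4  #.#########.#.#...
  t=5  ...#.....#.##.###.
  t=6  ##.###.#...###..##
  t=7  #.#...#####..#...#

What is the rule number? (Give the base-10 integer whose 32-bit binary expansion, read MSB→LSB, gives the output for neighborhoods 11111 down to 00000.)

  ##### -> .   bit 31 = 0  t=1,i=1
  ####. -> #   bit 30 = 1  t=1,i=5
  ###.# -> .   bit 29 = 0  t=1,i=6
  ###.. -> #   bit 28 = 1  t=0,i=17
  ##.## -> #   bit 27 = 1  t=5,i=13
  ##.#. -> #   bit 26 = 1  t=0,i=5
  ##..# -> .   bit 25 = 0  t=0,i=13
  ##... -> #   bit 24 = 1  t=0,i=0
  #.### -> .   bit 23 = 0  t=3,i=17
  #.##. -> #   bit 22 = 1  t=2,i=7
  #.#.# -> #   bit 21 = 1  t=0,i=6
  #.#.. -> #   bit 20 = 1  t=0,i=8
  #..## -> .   bit 19 = 0  t=0,i=10
  #..#. -> #   bit 18 = 1  t=3,i=14
  #...# -> #   bit 17 = 1  t=0,i=1
  #.... -> #   bit 16 = 1  t=1,i=14
  .#### -> #   bit 15 = 1  t=1,i=0
  .###. -> .   bit 14 = 0  t=0,i=16
  .##.# -> #   bit 13 = 1  t=0,i=4
  .##.. -> #   bit 12 = 1  t=0,i=12
  .#.## -> .   bit 11 = 0  t=2,i=6
  .#.#. -> .   bit 10 = 0  t=0,i=7
  .#..# -> .   bit 9 = 0  t=0,i=9
  .#... -> #   bit 8 = 1  t=2,i=1
  ..### -> .   bit 7 = 0  t=0,i=15
  ..##. -> #   bit 6 = 1  t=0,i=3
  ..#.# -> .   bit 5 = 0  t=2,i=5
  ..#.. -> #   bit 4 = 1  t=3,i=12
  ...## -> #   bit 3 = 1  t=0,i=2
  ...#. -> .   bit 2 = 0  t=2,i=4
  ....# -> #   bit 1 = 1  t=1,i=15
  ..... -> .   bit 0 = 0  t=5,i=6
  bits 01011101011101111011000101011010 = 1568125274

1568125274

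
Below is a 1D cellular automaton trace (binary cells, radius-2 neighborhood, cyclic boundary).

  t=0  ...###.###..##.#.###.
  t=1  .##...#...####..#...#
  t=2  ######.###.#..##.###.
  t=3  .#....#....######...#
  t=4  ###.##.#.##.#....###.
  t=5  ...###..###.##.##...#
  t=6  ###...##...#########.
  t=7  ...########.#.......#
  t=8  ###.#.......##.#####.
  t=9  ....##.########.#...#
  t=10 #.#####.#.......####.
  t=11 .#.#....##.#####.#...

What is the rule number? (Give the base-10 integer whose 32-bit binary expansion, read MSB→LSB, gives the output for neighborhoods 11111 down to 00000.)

190758735

  [31] ##### => .  t=2,i=2
  [30] ####. => .  t=1,i=12
  [29] ###.# => .  t=0,i=5
  [28] ###.. => .  t=0,i=9
  [27] ##.## => #  t=0,i=6
  [26] ##.#. => .  t=0,i=14
  [25] ##..# => #  t=0,i=10
  [24] ##... => #  t=0,i=20
  [23] #.### => .  t=0,i=7
  [22] #.##. => #  t=1,i=1
  [21] #.#.# => .  t=0,i=15
  [20] #.#.. => #  t=2,i=11
  [19] #..## => #  t=0,i=11
  [18] #..#. => #  t=1,i=15
  [17] #...# => #  t=1,i=4
  [16] #.... => .  t=0,i=0
  [15] .#### => #  t=1,i=11
  [14] .###. => .  t=0,i=4
  [13] .##.# => #  t=0,i=13
  [12] .##.. => #  t=1,i=2
  [11] .#.## => #  t=0,i=16
  [10] .#.#. => #  t=3,i=0
  [9] .#..# => #  t=2,i=12
  [8] .#... => #  t=1,i=7
  [7] ..### => .  t=0,i=3
  [6] ..##. => #  t=0,i=12
  [5] ..#.# => .  t=1,i=20
  [4] ..#.. => .  t=1,i=6
  [3] ...## => #  t=0,i=2
  [2] ...#. => #  t=1,i=5
  [1] ....# => #  t=0,i=1
  [0] ..... => #  t=7,i=15
  bits 00001011010111101011111101001111 = 190758735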